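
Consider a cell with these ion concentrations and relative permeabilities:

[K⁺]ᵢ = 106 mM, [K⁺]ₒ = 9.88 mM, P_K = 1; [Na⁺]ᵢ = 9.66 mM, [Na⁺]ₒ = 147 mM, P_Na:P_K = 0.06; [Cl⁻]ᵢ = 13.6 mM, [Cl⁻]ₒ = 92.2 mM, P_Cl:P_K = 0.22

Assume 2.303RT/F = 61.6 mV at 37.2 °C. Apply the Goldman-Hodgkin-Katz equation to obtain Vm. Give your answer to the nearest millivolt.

-47 mV

Vm = 61.6 · log₁₀[(Σ P·[cation]ₒ + Σ P·[anion]ᵢ) / (Σ P·[cation]ᵢ + Σ P·[anion]ₒ)]
Numerator = 1×9.88 + 0.06×147 + 0.22×13.6 = 21.69
Denominator = 1×106 + 0.06×9.66 + 0.22×92.2 = 126.9
Vm = 61.6 · log₁₀(0.17099) = 61.6 × (-0.7670) = -47.25 mV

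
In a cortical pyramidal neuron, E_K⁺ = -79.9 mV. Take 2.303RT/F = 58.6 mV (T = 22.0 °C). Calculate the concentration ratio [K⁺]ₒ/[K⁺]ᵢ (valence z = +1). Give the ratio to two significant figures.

log₁₀([out]/[in]) = E·z/(58.6) = -79.9 × 1 / 58.6 = -1.3635
[out]/[in] = 10^(-1.3635) = 0.0433

0.043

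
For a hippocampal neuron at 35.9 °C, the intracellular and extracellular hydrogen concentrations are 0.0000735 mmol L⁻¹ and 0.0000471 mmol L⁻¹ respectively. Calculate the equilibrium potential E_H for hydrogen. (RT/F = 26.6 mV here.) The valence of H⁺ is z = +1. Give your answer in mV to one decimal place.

-11.8 mV

E = (26.6/z) · ln([H⁺]_out/[H⁺]_in) with z = +1.
= (26.6/1) · ln(0.0000471/0.0000735) = 26.60 · ln(0.6408)
= 26.60 · (-0.4450) = -11.84 mV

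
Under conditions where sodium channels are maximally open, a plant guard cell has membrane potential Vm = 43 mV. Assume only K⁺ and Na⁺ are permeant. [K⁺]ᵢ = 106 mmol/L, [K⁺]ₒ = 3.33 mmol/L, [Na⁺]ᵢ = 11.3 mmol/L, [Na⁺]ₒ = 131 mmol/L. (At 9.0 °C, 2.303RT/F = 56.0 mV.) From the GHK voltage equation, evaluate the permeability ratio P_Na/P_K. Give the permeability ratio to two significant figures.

9.5

Let α = P_Na/P_K. GHK: Vm = 56.0·log₁₀[(Kₒ + α·Naₒ)/(Kᵢ + α·Naᵢ)].
10^(Vm/56.0) = 10^(43.0/56.0) = 5.8595
So 5.8595·(Kᵢ + α·Naᵢ) = Kₒ + α·Naₒ → α = (5.8595·106.0 − 3.33) / (131.0 − 5.8595·11.3)
α = (621.1 − 3.33) / (131.0 − 66.21) = 617.8/64.79 = 9.535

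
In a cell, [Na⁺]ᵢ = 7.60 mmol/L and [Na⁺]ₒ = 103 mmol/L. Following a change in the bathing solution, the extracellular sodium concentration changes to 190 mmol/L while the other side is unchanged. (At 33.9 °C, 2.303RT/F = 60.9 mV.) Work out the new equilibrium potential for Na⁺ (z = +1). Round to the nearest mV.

85 mV

After the shift: [Na⁺]_out = 190, [Na⁺]_in = 7.60 mmol/L.
E_new = (60.9/1)·log₁₀(190/7.60) = 60.90 · (1.3979) = 85.13 mV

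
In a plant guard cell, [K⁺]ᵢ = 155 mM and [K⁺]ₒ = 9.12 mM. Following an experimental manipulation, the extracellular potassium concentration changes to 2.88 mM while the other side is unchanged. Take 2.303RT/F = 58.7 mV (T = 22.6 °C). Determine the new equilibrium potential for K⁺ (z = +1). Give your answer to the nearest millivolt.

-102 mV

After the shift: [K⁺]_out = 2.88, [K⁺]_in = 155 mM.
E_new = (58.7/1)·log₁₀(2.88/155) = 58.70 · (-1.7309) = -101.61 mV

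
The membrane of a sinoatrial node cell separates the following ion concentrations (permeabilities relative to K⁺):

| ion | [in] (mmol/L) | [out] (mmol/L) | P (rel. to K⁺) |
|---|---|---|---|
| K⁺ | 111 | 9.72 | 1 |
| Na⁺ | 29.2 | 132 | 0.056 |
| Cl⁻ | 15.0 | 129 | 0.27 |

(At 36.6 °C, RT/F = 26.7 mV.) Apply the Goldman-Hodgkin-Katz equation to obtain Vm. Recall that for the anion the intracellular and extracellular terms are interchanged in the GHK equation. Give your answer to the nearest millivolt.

Vm = 26.7 · ln[(Σ P·[cation]ₒ + Σ P·[anion]ᵢ) / (Σ P·[cation]ᵢ + Σ P·[anion]ₒ)]
Numerator = 1×9.72 + 0.056×132 + 0.27×15.0 = 21.16
Denominator = 1×111 + 0.056×29.2 + 0.27×129 = 147.5
Vm = 26.7 · ln(0.14351) = 26.7 × (-1.9414) = -51.83 mV

-52 mV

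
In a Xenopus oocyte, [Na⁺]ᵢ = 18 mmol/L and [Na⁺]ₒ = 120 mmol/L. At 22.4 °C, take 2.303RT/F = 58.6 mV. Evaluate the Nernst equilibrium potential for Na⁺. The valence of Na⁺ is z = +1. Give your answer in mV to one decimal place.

48.3 mV

E = (58.6/z) · log₁₀([Na⁺]_out/[Na⁺]_in) with z = +1.
= (58.6/1) · log₁₀(120/18) = 58.60 · log₁₀(6.667)
= 58.60 · (0.8239) = 48.28 mV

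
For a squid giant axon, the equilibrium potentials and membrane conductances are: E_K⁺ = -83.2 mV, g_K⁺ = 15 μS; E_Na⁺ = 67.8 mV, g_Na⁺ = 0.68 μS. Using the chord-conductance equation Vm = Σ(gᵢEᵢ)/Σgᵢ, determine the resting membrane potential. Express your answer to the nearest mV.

Σ gᵢEᵢ = 15·(-83.2) + 0.68·(67.8) = -1201.90
Σ gᵢ = 15 + 0.68 = 15.68
Vm = -1201.90 / 15.68 = -76.65 mV

-77 mV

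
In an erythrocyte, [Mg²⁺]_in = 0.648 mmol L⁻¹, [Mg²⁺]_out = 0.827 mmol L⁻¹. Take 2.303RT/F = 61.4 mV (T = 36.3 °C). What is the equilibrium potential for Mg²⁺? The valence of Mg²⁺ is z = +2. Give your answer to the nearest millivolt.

3 mV

E = (61.4/z) · log₁₀([Mg²⁺]_out/[Mg²⁺]_in) with z = +2.
= (61.4/2) · log₁₀(0.827/0.648) = 30.70 · log₁₀(1.276)
= 30.70 · (0.1059) = 3.25 mV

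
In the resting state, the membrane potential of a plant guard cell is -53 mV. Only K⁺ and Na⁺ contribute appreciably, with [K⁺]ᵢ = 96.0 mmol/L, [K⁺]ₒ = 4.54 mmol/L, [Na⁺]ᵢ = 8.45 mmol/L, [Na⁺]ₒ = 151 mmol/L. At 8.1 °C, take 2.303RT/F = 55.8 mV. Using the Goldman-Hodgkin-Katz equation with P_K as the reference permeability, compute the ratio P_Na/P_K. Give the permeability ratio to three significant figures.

0.0416

Let α = P_Na/P_K. GHK: Vm = 55.8·log₁₀[(Kₒ + α·Naₒ)/(Kᵢ + α·Naᵢ)].
10^(Vm/55.8) = 10^(-53.0/55.8) = 0.11225
So 0.11225·(Kᵢ + α·Naᵢ) = Kₒ + α·Naₒ → α = (0.11225·96.0 − 4.54) / (151.0 − 0.11225·8.45)
α = (10.78 − 4.54) / (151.0 − 0.9485) = 6.236/150.1 = 0.04156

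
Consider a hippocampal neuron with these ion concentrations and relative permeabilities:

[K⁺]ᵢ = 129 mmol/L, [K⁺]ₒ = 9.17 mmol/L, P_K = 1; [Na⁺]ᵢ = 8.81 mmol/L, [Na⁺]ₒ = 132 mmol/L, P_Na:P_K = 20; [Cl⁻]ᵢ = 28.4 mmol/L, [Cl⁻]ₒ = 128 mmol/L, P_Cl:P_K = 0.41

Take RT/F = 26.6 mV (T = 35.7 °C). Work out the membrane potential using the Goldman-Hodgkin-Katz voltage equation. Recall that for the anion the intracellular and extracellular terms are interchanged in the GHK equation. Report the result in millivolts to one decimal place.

Vm = 26.6 · ln[(Σ P·[cation]ₒ + Σ P·[anion]ᵢ) / (Σ P·[cation]ᵢ + Σ P·[anion]ₒ)]
Numerator = 1×9.17 + 20×132 + 0.41×28.4 = 2661
Denominator = 1×129 + 20×8.81 + 0.41×128 = 357.7
Vm = 26.6 · ln(7.4391) = 26.6 × (2.0067) = 53.38 mV

53.4 mV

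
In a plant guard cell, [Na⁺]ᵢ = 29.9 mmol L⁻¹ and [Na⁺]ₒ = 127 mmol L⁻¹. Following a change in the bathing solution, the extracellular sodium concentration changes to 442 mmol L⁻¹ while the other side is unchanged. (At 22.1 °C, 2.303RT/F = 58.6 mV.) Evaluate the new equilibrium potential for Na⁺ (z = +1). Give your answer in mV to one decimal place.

After the shift: [Na⁺]_out = 442, [Na⁺]_in = 29.9 mmol L⁻¹.
E_new = (58.6/1)·log₁₀(442/29.9) = 58.60 · (1.1698) = 68.55 mV

68.5 mV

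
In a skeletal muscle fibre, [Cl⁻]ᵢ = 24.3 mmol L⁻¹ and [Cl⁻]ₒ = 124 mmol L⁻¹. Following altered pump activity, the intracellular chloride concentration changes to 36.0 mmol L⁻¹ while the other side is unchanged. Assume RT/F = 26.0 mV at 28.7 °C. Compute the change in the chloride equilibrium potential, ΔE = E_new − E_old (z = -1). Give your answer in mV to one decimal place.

E_old = (26.0/-1)·ln(124/24.3) = -42.37 mV
E_new = (26.0/-1)·ln(124/36.0) = -32.16 mV
ΔE = -32.16 − (-42.37) = 10.22 mV

10.2 mV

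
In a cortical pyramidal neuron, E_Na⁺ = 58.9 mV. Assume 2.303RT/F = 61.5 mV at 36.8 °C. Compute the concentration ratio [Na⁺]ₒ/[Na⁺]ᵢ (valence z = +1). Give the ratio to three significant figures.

log₁₀([out]/[in]) = E·z/(61.5) = 58.9 × 1 / 61.5 = 0.9577
[out]/[in] = 10^(0.9577) = 9.072

9.07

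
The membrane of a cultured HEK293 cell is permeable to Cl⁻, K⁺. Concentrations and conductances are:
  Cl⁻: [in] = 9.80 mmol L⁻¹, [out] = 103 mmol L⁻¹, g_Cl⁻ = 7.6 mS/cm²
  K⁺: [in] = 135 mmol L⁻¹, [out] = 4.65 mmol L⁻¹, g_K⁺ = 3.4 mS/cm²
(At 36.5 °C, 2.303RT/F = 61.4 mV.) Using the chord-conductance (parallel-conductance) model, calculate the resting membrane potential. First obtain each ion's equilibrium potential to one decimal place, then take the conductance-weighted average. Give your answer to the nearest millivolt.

-71 mV

E_Cl⁻ = (61.4/-1)·log₁₀(103/9.80) = -62.7 mV
E_K⁺ = (61.4/1)·log₁₀(4.65/135) = -89.8 mV
Vm = (Σ gᵢEᵢ)/(Σ gᵢ) = (7.6·-62.7 + 3.4·-89.8) / (7.6 + 3.4)
= -781.84 / 11 = -71.08 mV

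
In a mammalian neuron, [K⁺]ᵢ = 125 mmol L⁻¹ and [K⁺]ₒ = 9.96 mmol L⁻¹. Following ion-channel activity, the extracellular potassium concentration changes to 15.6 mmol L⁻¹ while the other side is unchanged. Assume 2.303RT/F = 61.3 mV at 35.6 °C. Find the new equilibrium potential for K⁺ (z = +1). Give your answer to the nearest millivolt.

After the shift: [K⁺]_out = 15.6, [K⁺]_in = 125 mmol L⁻¹.
E_new = (61.3/1)·log₁₀(15.6/125) = 61.30 · (-0.9038) = -55.40 mV

-55 mV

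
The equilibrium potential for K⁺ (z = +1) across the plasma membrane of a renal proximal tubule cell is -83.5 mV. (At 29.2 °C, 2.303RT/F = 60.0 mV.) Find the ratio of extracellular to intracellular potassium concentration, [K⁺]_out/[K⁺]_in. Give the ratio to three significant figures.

log₁₀([out]/[in]) = E·z/(60.0) = -83.5 × 1 / 60.0 = -1.3917
[out]/[in] = 10^(-1.3917) = 0.04058

0.0406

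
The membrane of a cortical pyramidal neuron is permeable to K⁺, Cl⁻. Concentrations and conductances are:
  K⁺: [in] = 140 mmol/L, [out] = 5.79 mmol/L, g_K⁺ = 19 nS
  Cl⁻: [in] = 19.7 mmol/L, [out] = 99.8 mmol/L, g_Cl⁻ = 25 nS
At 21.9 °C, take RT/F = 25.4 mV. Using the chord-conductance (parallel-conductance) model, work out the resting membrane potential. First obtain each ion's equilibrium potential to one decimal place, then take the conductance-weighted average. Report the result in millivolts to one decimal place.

-58.3 mV

E_K⁺ = (25.4/1)·ln(5.79/140) = -80.9 mV
E_Cl⁻ = (25.4/-1)·ln(99.8/19.7) = -41.2 mV
Vm = (Σ gᵢEᵢ)/(Σ gᵢ) = (19·-80.9 + 25·-41.2) / (19 + 25)
= -2567.10 / 44 = -58.34 mV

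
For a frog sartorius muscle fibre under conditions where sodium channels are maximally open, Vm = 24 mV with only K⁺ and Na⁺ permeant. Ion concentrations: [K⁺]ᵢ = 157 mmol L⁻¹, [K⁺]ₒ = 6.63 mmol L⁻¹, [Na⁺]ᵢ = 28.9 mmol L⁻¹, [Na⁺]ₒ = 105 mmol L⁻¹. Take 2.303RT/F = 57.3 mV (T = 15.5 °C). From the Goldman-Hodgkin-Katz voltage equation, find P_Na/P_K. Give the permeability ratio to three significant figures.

13.9

Let α = P_Na/P_K. GHK: Vm = 57.3·log₁₀[(Kₒ + α·Naₒ)/(Kᵢ + α·Naᵢ)].
10^(Vm/57.3) = 10^(24.0/57.3) = 2.6233
So 2.6233·(Kᵢ + α·Naᵢ) = Kₒ + α·Naₒ → α = (2.6233·157.0 − 6.63) / (105.0 − 2.6233·28.9)
α = (411.9 − 6.63) / (105.0 − 75.81) = 405.2/29.19 = 13.88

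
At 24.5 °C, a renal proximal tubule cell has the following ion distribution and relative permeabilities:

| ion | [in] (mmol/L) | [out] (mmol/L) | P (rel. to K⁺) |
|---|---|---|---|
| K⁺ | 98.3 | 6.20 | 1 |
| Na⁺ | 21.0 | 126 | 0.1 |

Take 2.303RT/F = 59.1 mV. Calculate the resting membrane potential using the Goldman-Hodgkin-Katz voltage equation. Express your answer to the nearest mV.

-43 mV

Vm = 59.1 · log₁₀[(Σ P·[cation]ₒ + Σ P·[anion]ᵢ) / (Σ P·[cation]ᵢ + Σ P·[anion]ₒ)]
Numerator = 1×6.20 + 0.1×126 = 18.8
Denominator = 1×98.3 + 0.1×21.0 = 100.4
Vm = 59.1 · log₁₀(0.18725) = 59.1 × (-0.7276) = -43.00 mV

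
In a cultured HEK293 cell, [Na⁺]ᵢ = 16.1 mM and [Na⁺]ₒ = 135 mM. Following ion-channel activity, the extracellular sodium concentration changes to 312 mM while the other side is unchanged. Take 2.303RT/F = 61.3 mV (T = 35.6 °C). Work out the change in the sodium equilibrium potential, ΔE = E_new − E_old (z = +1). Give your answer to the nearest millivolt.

22 mV

E_old = (61.3/1)·log₁₀(135/16.1) = 56.61 mV
E_new = (61.3/1)·log₁₀(312/16.1) = 78.91 mV
ΔE = 78.91 − (56.61) = 22.30 mV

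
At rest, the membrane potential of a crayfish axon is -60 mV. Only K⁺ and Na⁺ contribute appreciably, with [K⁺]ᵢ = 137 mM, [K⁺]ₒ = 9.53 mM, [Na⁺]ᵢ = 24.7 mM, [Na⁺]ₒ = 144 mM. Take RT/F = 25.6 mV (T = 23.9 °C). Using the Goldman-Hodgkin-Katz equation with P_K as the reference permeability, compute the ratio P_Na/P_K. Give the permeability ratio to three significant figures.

Let α = P_Na/P_K. GHK: Vm = 25.6·ln[(Kₒ + α·Naₒ)/(Kᵢ + α·Naᵢ)].
e^(Vm/25.6) = e^(-60.0/25.6) = 0.095967
So 0.095967·(Kᵢ + α·Naᵢ) = Kₒ + α·Naₒ → α = (0.095967·137.0 − 9.53) / (144.0 − 0.095967·24.7)
α = (13.15 − 9.53) / (144.0 − 2.37) = 3.617/141.6 = 0.02554

0.0255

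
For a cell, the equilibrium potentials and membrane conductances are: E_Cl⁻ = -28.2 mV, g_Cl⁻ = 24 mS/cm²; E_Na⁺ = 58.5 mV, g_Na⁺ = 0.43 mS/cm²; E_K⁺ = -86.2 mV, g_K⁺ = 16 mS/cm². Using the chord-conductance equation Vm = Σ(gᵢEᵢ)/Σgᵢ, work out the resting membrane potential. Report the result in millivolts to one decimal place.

Σ gᵢEᵢ = 24·(-28.2) + 0.43·(58.5) + 16·(-86.2) = -2030.85
Σ gᵢ = 24 + 0.43 + 16 = 40.43
Vm = -2030.85 / 40.43 = -50.23 mV

-50.2 mV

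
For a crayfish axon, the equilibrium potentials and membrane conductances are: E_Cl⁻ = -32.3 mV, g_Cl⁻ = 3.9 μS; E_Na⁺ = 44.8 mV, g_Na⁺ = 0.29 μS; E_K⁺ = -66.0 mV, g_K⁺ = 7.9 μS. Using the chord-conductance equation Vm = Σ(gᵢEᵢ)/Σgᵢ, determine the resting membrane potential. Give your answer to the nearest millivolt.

Σ gᵢEᵢ = 3.9·(-32.3) + 0.29·(44.8) + 7.9·(-66.0) = -634.38
Σ gᵢ = 3.9 + 0.29 + 7.9 = 12.09
Vm = -634.38 / 12.09 = -52.47 mV

-52 mV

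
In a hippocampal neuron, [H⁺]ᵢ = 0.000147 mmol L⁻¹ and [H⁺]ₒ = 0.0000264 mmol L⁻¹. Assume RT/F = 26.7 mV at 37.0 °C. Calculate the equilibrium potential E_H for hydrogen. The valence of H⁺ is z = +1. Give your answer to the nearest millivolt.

-46 mV

E = (26.7/z) · ln([H⁺]_out/[H⁺]_in) with z = +1.
= (26.7/1) · ln(0.0000264/0.000147) = 26.70 · ln(0.1796)
= 26.70 · (-1.7171) = -45.85 mV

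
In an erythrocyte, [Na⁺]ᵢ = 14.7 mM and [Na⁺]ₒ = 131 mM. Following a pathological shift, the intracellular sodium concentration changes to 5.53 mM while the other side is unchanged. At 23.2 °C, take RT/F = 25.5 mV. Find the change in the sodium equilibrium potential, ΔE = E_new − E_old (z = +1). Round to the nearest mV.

E_old = (25.5/1)·ln(131/14.7) = 55.78 mV
E_new = (25.5/1)·ln(131/5.53) = 80.71 mV
ΔE = 80.71 − (55.78) = 24.93 mV

25 mV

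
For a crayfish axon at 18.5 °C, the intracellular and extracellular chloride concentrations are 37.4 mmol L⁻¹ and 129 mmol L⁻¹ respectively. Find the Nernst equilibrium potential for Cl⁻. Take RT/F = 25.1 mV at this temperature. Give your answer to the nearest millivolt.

E = (25.1/z) · ln([Cl⁻]_out/[Cl⁻]_in) with z = -1.
For an anion, dividing by z = -1 reverses the sign.
= (25.1/-1) · ln(129/37.4) = -25.10 · ln(3.449)
= -25.10 · (1.2381) = -31.08 mV

-31 mV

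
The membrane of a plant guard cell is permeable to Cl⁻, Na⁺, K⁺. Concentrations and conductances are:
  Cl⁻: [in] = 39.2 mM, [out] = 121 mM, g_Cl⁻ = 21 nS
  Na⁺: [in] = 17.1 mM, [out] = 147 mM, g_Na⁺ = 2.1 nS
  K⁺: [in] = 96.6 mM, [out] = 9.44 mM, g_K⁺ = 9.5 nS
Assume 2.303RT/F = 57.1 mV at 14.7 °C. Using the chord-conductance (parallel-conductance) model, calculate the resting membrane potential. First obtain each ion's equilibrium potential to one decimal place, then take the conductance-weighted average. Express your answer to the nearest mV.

E_Cl⁻ = (57.1/-1)·log₁₀(121/39.2) = -28.0 mV
E_Na⁺ = (57.1/1)·log₁₀(147/17.1) = 53.3 mV
E_K⁺ = (57.1/1)·log₁₀(9.44/96.6) = -57.7 mV
Vm = (Σ gᵢEᵢ)/(Σ gᵢ) = (21·-28.0 + 2.1·53.3 + 9.5·-57.7) / (21 + 2.1 + 9.5)
= -1024.22 / 32.6 = -31.42 mV

-31 mV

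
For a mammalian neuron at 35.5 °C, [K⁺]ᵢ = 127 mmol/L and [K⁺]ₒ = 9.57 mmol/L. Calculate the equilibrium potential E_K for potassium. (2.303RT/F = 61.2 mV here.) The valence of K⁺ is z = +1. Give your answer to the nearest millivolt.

-69 mV

E = (61.2/z) · log₁₀([K⁺]_out/[K⁺]_in) with z = +1.
= (61.2/1) · log₁₀(9.57/127) = 61.20 · log₁₀(0.07535)
= 61.20 · (-1.1229) = -68.72 mV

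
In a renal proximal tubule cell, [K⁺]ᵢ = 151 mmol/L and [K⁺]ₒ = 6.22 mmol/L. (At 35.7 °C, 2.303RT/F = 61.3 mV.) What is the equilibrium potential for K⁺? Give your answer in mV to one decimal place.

-84.9 mV

E = (61.3/z) · log₁₀([K⁺]_out/[K⁺]_in) with z = +1.
= (61.3/1) · log₁₀(6.22/151) = 61.30 · log₁₀(0.04119)
= 61.30 · (-1.3852) = -84.91 mV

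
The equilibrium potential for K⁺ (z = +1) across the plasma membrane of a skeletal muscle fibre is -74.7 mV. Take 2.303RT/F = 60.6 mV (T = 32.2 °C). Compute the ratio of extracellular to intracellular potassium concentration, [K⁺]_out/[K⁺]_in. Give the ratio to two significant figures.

0.059

log₁₀([out]/[in]) = E·z/(60.6) = -74.7 × 1 / 60.6 = -1.2327
[out]/[in] = 10^(-1.2327) = 0.05852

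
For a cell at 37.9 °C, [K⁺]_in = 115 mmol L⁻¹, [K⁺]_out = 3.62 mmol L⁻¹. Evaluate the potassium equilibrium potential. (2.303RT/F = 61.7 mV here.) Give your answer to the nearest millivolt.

E = (61.7/z) · log₁₀([K⁺]_out/[K⁺]_in) with z = +1.
= (61.7/1) · log₁₀(3.62/115) = 61.70 · log₁₀(0.03148)
= 61.70 · (-1.5020) = -92.67 mV

-93 mV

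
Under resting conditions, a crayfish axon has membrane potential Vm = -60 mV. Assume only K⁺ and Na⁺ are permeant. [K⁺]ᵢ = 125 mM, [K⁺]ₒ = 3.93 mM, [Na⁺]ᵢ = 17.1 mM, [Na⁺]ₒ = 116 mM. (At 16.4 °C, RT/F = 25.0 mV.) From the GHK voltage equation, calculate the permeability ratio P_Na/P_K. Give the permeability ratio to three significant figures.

Let α = P_Na/P_K. GHK: Vm = 25.0·ln[(Kₒ + α·Naₒ)/(Kᵢ + α·Naᵢ)].
e^(Vm/25.0) = e^(-60.0/25.0) = 0.090718
So 0.090718·(Kᵢ + α·Naᵢ) = Kₒ + α·Naₒ → α = (0.090718·125.0 − 3.93) / (116.0 − 0.090718·17.1)
α = (11.34 − 3.93) / (116.0 − 1.551) = 7.41/114.4 = 0.06474

0.0647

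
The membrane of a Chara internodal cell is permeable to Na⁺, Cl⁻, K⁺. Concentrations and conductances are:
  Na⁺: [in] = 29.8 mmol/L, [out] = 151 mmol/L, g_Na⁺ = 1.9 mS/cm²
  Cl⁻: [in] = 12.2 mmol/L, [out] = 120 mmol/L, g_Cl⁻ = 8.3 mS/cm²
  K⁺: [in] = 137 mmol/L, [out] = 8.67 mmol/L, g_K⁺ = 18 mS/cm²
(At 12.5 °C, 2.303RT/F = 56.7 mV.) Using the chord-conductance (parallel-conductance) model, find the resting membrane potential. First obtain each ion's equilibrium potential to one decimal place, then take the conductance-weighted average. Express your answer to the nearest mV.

-57 mV

E_Na⁺ = (56.7/1)·log₁₀(151/29.8) = 40.0 mV
E_Cl⁻ = (56.7/-1)·log₁₀(120/12.2) = -56.3 mV
E_K⁺ = (56.7/1)·log₁₀(8.67/137) = -68.0 mV
Vm = (Σ gᵢEᵢ)/(Σ gᵢ) = (1.9·40.0 + 8.3·-56.3 + 18·-68.0) / (1.9 + 8.3 + 18)
= -1615.29 / 28.2 = -57.28 mV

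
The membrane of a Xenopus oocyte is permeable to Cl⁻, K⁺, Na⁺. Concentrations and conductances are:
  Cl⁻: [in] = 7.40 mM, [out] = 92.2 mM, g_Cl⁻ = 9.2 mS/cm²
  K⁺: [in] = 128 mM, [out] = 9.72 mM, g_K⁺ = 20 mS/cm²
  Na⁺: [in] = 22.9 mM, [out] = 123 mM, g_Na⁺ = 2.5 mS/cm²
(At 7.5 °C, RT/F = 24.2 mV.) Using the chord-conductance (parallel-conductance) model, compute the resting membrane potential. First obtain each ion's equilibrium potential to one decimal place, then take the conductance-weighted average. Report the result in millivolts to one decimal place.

E_Cl⁻ = (24.2/-1)·ln(92.2/7.40) = -61.0 mV
E_K⁺ = (24.2/1)·ln(9.72/128) = -62.4 mV
E_Na⁺ = (24.2/1)·ln(123/22.9) = 40.7 mV
Vm = (Σ gᵢEᵢ)/(Σ gᵢ) = (9.2·-61.0 + 20·-62.4 + 2.5·40.7) / (9.2 + 20 + 2.5)
= -1707.45 / 31.7 = -53.86 mV

-53.9 mV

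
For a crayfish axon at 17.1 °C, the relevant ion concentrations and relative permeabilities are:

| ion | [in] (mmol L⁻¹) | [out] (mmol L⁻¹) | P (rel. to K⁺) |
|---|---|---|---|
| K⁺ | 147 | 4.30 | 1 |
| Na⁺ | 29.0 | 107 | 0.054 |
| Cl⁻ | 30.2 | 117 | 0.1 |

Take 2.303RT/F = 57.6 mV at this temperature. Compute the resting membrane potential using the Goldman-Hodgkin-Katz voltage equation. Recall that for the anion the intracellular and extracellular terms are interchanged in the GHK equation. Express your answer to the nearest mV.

Vm = 57.6 · log₁₀[(Σ P·[cation]ₒ + Σ P·[anion]ᵢ) / (Σ P·[cation]ᵢ + Σ P·[anion]ₒ)]
Numerator = 1×4.30 + 0.054×107 + 0.1×30.2 = 13.1
Denominator = 1×147 + 0.054×29.0 + 0.1×117 = 160.3
Vm = 57.6 · log₁₀(0.081727) = 57.6 × (-1.0876) = -62.65 mV

-63 mV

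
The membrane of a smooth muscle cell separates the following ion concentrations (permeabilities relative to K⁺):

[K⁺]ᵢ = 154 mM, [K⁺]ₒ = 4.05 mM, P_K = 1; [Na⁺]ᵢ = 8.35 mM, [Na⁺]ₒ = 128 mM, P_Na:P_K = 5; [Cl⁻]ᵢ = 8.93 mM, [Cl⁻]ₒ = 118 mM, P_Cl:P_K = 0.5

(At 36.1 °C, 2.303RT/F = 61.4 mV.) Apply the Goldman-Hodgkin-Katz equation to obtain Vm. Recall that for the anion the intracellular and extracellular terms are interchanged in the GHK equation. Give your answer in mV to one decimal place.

Vm = 61.4 · log₁₀[(Σ P·[cation]ₒ + Σ P·[anion]ᵢ) / (Σ P·[cation]ᵢ + Σ P·[anion]ₒ)]
Numerator = 1×4.05 + 5×128 + 0.5×8.93 = 648.5
Denominator = 1×154 + 5×8.35 + 0.5×118 = 254.8
Vm = 61.4 · log₁₀(2.5457) = 61.4 × (0.4058) = 24.92 mV

24.9 mV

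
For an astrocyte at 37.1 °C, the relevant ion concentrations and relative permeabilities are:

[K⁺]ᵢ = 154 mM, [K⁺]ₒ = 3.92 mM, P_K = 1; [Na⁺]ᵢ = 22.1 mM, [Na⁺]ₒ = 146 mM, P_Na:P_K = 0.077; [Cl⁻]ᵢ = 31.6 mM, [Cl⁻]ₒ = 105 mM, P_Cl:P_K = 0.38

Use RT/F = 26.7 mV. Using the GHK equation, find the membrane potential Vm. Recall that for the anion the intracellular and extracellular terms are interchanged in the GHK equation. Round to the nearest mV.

Vm = 26.7 · ln[(Σ P·[cation]ₒ + Σ P·[anion]ᵢ) / (Σ P·[cation]ᵢ + Σ P·[anion]ₒ)]
Numerator = 1×3.92 + 0.077×146 + 0.38×31.6 = 27.17
Denominator = 1×154 + 0.077×22.1 + 0.38×105 = 195.6
Vm = 26.7 · ln(0.1389) = 26.7 × (-1.9740) = -52.70 mV

-53 mV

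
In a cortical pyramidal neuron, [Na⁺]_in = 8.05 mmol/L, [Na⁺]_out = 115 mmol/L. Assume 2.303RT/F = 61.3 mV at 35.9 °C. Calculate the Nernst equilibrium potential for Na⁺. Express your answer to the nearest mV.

E = (61.3/z) · log₁₀([Na⁺]_out/[Na⁺]_in) with z = +1.
= (61.3/1) · log₁₀(115/8.05) = 61.30 · log₁₀(14.29)
= 61.30 · (1.1549) = 70.80 mV

71 mV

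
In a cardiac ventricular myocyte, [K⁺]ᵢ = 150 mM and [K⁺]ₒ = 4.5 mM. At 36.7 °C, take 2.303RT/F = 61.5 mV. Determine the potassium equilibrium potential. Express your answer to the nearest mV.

E = (61.5/z) · log₁₀([K⁺]_out/[K⁺]_in) with z = +1.
= (61.5/1) · log₁₀(4.5/150) = 61.50 · log₁₀(0.03)
= 61.50 · (-1.5229) = -93.66 mV

-94 mV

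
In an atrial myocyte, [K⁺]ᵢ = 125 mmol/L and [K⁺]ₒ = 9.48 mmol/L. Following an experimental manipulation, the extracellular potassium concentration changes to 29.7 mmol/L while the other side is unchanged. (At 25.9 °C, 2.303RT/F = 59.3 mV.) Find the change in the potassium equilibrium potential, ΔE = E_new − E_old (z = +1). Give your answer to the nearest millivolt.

29 mV

E_old = (59.3/1)·log₁₀(9.48/125) = -66.42 mV
E_new = (59.3/1)·log₁₀(29.7/125) = -37.01 mV
ΔE = -37.01 − (-66.42) = 29.41 mV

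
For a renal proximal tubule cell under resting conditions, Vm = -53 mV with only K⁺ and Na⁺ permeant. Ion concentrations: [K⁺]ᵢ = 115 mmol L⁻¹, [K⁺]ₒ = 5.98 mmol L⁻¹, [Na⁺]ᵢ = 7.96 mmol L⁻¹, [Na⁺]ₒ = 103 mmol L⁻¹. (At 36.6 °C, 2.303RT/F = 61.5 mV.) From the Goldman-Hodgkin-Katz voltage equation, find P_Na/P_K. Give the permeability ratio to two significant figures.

Let α = P_Na/P_K. GHK: Vm = 61.5·log₁₀[(Kₒ + α·Naₒ)/(Kᵢ + α·Naᵢ)].
10^(Vm/61.5) = 10^(-53.0/61.5) = 0.13747
So 0.13747·(Kᵢ + α·Naᵢ) = Kₒ + α·Naₒ → α = (0.13747·115.0 − 5.98) / (103.0 − 0.13747·7.96)
α = (15.81 − 5.98) / (103.0 − 1.094) = 9.829/101.9 = 0.09645

0.096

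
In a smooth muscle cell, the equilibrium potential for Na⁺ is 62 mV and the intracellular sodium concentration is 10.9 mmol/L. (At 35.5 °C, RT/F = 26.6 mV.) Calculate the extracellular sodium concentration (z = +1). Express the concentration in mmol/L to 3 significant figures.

Nernst: E = (26.6/1) · ln([out]/[in]), so ln([out]/[in]) = 62.0 × 1 / 26.6 = 2.3308.
[out]/[in] = e^(2.3308) = 10.29.
[out] = 10.29 × 10.9 = 112.1 mmol/L.

112 mmol/L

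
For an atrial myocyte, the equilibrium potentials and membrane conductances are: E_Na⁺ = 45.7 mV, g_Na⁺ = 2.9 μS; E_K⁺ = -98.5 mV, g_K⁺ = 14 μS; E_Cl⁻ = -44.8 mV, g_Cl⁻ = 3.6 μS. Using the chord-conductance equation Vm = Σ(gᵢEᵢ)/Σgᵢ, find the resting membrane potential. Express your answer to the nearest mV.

-69 mV

Σ gᵢEᵢ = 2.9·(45.7) + 14·(-98.5) + 3.6·(-44.8) = -1407.75
Σ gᵢ = 2.9 + 14 + 3.6 = 20.5
Vm = -1407.75 / 20.5 = -68.67 mV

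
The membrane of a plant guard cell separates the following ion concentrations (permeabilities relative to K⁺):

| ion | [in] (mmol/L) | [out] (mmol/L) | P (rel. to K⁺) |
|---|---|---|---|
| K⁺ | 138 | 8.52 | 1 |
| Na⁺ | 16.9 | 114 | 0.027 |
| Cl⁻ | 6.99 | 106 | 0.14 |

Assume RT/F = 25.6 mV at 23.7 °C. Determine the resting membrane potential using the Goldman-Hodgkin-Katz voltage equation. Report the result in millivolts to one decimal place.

-64.0 mV

Vm = 25.6 · ln[(Σ P·[cation]ₒ + Σ P·[anion]ᵢ) / (Σ P·[cation]ᵢ + Σ P·[anion]ₒ)]
Numerator = 1×8.52 + 0.027×114 + 0.14×6.99 = 12.58
Denominator = 1×138 + 0.027×16.9 + 0.14×106 = 153.3
Vm = 25.6 · ln(0.082041) = 25.6 × (-2.5005) = -64.01 mV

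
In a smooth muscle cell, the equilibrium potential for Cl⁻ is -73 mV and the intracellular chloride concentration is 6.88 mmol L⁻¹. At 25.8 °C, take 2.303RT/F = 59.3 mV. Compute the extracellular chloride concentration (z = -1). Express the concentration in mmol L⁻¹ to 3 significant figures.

117 mmol L⁻¹

Nernst: E = (59.3/-1) · log₁₀([out]/[in]), so log₁₀([out]/[in]) = -73.0 × -1 / 59.3 = 1.2310.
[out]/[in] = 10^(1.2310) = 17.02.
[out] = 17.02 × 6.88 = 117.1 mmol L⁻¹.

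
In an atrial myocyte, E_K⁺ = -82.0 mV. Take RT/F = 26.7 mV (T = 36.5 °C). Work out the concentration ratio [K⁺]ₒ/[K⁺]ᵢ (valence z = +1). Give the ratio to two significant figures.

0.046

ln([out]/[in]) = E·z/(26.7) = -82.0 × 1 / 26.7 = -3.0712
[out]/[in] = e^(-3.0712) = 0.04637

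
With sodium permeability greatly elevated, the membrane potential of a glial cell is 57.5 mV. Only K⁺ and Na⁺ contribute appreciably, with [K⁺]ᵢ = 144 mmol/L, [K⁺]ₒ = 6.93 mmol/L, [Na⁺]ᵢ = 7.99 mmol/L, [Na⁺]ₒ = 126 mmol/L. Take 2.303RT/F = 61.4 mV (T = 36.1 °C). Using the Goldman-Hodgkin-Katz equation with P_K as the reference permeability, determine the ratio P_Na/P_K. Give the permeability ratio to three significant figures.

21.7

Let α = P_Na/P_K. GHK: Vm = 61.4·log₁₀[(Kₒ + α·Naₒ)/(Kᵢ + α·Naᵢ)].
10^(Vm/61.4) = 10^(57.5/61.4) = 8.6394
So 8.6394·(Kᵢ + α·Naᵢ) = Kₒ + α·Naₒ → α = (8.6394·144.0 − 6.93) / (126.0 − 8.6394·7.99)
α = (1244 − 6.93) / (126.0 − 69.03) = 1237/56.97 = 21.72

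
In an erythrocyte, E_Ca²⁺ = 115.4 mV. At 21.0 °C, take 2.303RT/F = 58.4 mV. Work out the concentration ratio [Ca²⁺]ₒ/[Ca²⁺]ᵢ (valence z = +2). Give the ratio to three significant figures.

8950

log₁₀([out]/[in]) = E·z/(58.4) = 115.4 × 2 / 58.4 = 3.9521
[out]/[in] = 10^(3.9521) = 8955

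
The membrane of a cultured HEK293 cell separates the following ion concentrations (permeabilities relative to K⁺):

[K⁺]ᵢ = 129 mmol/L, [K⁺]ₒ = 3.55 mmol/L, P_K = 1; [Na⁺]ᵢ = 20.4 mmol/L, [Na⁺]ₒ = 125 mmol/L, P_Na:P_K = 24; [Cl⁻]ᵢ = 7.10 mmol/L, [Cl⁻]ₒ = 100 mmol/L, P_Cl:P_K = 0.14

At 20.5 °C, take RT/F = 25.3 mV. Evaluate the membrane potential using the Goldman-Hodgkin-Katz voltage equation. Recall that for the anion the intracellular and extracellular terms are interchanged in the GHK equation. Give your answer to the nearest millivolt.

39 mV

Vm = 25.3 · ln[(Σ P·[cation]ₒ + Σ P·[anion]ᵢ) / (Σ P·[cation]ᵢ + Σ P·[anion]ₒ)]
Numerator = 1×3.55 + 24×125 + 0.14×7.10 = 3005
Denominator = 1×129 + 24×20.4 + 0.14×100 = 632.6
Vm = 25.3 · ln(4.7495) = 25.3 × (1.5580) = 39.42 mV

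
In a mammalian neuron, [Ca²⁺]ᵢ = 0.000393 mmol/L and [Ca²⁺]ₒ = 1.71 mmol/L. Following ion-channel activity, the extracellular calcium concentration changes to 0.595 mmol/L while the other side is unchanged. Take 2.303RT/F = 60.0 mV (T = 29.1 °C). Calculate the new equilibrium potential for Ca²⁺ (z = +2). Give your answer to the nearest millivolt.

95 mV

After the shift: [Ca²⁺]_out = 0.595, [Ca²⁺]_in = 0.000393 mmol/L.
E_new = (60.0/2)·log₁₀(0.595/0.000393) = 30.00 · (3.1801) = 95.40 mV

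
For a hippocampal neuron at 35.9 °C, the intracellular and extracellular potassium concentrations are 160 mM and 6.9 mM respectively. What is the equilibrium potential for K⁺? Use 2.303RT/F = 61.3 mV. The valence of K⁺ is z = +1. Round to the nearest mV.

E = (61.3/z) · log₁₀([K⁺]_out/[K⁺]_in) with z = +1.
= (61.3/1) · log₁₀(6.9/160) = 61.30 · log₁₀(0.04313)
= 61.30 · (-1.3653) = -83.69 mV

-84 mV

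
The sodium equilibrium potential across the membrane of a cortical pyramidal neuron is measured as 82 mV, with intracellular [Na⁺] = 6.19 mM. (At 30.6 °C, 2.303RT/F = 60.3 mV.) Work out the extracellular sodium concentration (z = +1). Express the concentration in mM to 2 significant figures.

140 mM

Nernst: E = (60.3/1) · log₁₀([out]/[in]), so log₁₀([out]/[in]) = 82.0 × 1 / 60.3 = 1.3599.
[out]/[in] = 10^(1.3599) = 22.9.
[out] = 22.9 × 6.19 = 141.8 mM.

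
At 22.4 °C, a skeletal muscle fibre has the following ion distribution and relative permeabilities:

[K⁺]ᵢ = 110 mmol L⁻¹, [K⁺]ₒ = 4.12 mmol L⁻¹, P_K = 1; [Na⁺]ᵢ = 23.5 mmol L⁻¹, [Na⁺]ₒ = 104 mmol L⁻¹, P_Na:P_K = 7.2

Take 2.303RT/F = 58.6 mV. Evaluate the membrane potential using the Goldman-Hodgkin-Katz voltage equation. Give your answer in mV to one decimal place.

Vm = 58.6 · log₁₀[(Σ P·[cation]ₒ + Σ P·[anion]ᵢ) / (Σ P·[cation]ᵢ + Σ P·[anion]ₒ)]
Numerator = 1×4.12 + 7.2×104 = 752.9
Denominator = 1×110 + 7.2×23.5 = 279.2
Vm = 58.6 · log₁₀(2.6967) = 58.6 × (0.4308) = 25.25 mV

25.2 mV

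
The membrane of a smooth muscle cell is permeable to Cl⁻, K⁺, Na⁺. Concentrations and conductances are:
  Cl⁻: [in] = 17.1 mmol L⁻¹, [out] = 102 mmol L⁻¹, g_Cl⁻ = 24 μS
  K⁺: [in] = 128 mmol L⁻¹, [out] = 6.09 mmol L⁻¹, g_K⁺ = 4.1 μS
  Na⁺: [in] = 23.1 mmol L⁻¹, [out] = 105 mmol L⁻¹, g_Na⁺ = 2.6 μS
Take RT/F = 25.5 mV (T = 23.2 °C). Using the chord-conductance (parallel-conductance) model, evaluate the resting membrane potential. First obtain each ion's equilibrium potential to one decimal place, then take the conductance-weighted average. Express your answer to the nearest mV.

-43 mV

E_Cl⁻ = (25.5/-1)·ln(102/17.1) = -45.5 mV
E_K⁺ = (25.5/1)·ln(6.09/128) = -77.7 mV
E_Na⁺ = (25.5/1)·ln(105/23.1) = 38.6 mV
Vm = (Σ gᵢEᵢ)/(Σ gᵢ) = (24·-45.5 + 4.1·-77.7 + 2.6·38.6) / (24 + 4.1 + 2.6)
= -1310.21 / 30.7 = -42.68 mV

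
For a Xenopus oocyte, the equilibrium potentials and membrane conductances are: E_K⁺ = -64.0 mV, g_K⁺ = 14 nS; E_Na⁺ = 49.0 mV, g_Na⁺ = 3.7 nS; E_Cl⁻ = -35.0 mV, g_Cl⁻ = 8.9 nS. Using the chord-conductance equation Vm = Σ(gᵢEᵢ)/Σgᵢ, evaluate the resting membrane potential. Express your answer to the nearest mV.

Σ gᵢEᵢ = 14·(-64.0) + 3.7·(49.0) + 8.9·(-35.0) = -1026.20
Σ gᵢ = 14 + 3.7 + 8.9 = 26.6
Vm = -1026.20 / 26.6 = -38.58 mV

-39 mV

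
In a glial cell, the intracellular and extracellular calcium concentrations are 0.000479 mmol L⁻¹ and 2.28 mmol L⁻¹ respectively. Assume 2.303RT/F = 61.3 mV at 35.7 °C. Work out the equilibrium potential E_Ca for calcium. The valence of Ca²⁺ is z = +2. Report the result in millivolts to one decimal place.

E = (61.3/z) · log₁₀([Ca²⁺]_out/[Ca²⁺]_in) with z = +2.
= (61.3/2) · log₁₀(2.28/0.000479) = 30.65 · log₁₀(4760)
= 30.65 · (3.6776) = 112.72 mV

112.7 mV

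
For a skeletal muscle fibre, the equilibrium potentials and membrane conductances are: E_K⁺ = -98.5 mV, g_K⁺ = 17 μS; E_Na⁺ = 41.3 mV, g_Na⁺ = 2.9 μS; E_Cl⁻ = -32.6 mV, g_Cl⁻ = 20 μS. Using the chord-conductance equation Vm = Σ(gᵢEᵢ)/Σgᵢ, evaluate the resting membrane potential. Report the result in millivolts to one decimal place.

Σ gᵢEᵢ = 17·(-98.5) + 2.9·(41.3) + 20·(-32.6) = -2206.73
Σ gᵢ = 17 + 2.9 + 20 = 39.9
Vm = -2206.73 / 39.9 = -55.31 mV

-55.3 mV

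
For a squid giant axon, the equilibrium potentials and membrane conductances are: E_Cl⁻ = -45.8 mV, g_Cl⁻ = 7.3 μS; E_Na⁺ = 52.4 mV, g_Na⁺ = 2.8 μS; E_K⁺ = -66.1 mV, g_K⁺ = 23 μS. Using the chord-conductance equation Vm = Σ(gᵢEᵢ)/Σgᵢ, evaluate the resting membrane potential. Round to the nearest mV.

Σ gᵢEᵢ = 7.3·(-45.8) + 2.8·(52.4) + 23·(-66.1) = -1707.92
Σ gᵢ = 7.3 + 2.8 + 23 = 33.1
Vm = -1707.92 / 33.1 = -51.60 mV

-52 mV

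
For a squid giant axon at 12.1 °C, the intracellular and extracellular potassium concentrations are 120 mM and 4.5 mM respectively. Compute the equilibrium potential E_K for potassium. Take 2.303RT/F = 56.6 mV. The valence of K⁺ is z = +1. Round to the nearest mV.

-81 mV

E = (56.6/z) · log₁₀([K⁺]_out/[K⁺]_in) with z = +1.
= (56.6/1) · log₁₀(4.5/120) = 56.60 · log₁₀(0.0375)
= 56.60 · (-1.4260) = -80.71 mV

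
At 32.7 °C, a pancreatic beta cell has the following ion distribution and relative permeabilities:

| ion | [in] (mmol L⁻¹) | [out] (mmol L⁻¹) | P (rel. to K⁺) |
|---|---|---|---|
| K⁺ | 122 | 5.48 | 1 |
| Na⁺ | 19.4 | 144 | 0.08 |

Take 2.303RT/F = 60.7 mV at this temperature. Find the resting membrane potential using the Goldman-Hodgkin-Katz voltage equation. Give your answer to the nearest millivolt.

Vm = 60.7 · log₁₀[(Σ P·[cation]ₒ + Σ P·[anion]ᵢ) / (Σ P·[cation]ᵢ + Σ P·[anion]ₒ)]
Numerator = 1×5.48 + 0.08×144 = 17
Denominator = 1×122 + 0.08×19.4 = 123.6
Vm = 60.7 · log₁₀(0.13759) = 60.7 × (-0.8614) = -52.29 mV

-52 mV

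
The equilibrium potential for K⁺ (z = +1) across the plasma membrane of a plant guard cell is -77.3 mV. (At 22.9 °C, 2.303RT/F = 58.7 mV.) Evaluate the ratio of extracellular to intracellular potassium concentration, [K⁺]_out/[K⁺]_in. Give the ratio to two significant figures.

0.048

log₁₀([out]/[in]) = E·z/(58.7) = -77.3 × 1 / 58.7 = -1.3169
[out]/[in] = 10^(-1.3169) = 0.04821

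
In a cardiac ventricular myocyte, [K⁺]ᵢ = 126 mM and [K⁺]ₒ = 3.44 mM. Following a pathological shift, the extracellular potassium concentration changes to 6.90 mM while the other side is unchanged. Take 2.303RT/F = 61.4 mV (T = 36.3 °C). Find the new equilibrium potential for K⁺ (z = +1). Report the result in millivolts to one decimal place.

-77.5 mV

After the shift: [K⁺]_out = 6.90, [K⁺]_in = 126 mM.
E_new = (61.4/1)·log₁₀(6.90/126) = 61.40 · (-1.2615) = -77.46 mV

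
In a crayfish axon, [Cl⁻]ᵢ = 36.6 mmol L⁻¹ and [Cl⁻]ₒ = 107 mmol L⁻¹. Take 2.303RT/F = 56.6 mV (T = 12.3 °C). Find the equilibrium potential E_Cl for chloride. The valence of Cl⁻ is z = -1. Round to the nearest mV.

-26 mV

E = (56.6/z) · log₁₀([Cl⁻]_out/[Cl⁻]_in) with z = -1.
For an anion, dividing by z = -1 reverses the sign.
= (56.6/-1) · log₁₀(107/36.6) = -56.60 · log₁₀(2.923)
= -56.60 · (0.4659) = -26.37 mV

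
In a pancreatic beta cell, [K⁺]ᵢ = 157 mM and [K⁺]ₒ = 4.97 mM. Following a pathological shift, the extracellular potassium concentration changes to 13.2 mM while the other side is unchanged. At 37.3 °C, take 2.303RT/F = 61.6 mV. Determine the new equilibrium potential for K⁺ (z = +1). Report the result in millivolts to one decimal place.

-66.2 mV

After the shift: [K⁺]_out = 13.2, [K⁺]_in = 157 mM.
E_new = (61.6/1)·log₁₀(13.2/157) = 61.60 · (-1.0753) = -66.24 mV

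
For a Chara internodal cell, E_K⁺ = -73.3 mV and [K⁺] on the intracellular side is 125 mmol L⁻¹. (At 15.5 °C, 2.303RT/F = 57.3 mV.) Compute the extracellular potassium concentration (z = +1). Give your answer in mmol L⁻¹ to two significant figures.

6.6 mmol L⁻¹

Nernst: E = (57.3/1) · log₁₀([out]/[in]), so log₁₀([out]/[in]) = -73.3 × 1 / 57.3 = -1.2792.
[out]/[in] = 10^(-1.2792) = 0.05257.
[out] = 0.05257 × 125 = 6.572 mmol L⁻¹.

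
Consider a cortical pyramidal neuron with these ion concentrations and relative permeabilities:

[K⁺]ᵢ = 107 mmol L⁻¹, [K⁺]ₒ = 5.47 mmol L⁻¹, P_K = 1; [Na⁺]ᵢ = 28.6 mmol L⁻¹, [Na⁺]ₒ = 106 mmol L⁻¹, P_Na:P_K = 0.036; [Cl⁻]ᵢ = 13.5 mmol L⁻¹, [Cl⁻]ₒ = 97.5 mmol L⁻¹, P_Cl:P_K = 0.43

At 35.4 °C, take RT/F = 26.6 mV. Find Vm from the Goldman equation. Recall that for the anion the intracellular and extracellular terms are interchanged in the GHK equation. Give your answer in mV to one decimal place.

Vm = 26.6 · ln[(Σ P·[cation]ₒ + Σ P·[anion]ᵢ) / (Σ P·[cation]ᵢ + Σ P·[anion]ₒ)]
Numerator = 1×5.47 + 0.036×106 + 0.43×13.5 = 15.09
Denominator = 1×107 + 0.036×28.6 + 0.43×97.5 = 150
Vm = 26.6 · ln(0.10064) = 26.6 × (-2.2962) = -61.08 mV

-61.1 mV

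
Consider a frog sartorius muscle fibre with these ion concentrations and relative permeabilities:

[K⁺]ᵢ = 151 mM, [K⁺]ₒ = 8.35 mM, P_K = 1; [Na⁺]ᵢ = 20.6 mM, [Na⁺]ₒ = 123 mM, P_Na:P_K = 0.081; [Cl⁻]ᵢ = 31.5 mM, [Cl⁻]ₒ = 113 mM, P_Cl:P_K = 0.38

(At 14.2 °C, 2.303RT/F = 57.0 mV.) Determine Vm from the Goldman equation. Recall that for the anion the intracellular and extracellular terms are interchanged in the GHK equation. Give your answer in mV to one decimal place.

Vm = 57.0 · log₁₀[(Σ P·[cation]ₒ + Σ P·[anion]ᵢ) / (Σ P·[cation]ᵢ + Σ P·[anion]ₒ)]
Numerator = 1×8.35 + 0.081×123 + 0.38×31.5 = 30.28
Denominator = 1×151 + 0.081×20.6 + 0.38×113 = 195.6
Vm = 57.0 · log₁₀(0.15481) = 57.0 × (-0.8102) = -46.18 mV

-46.2 mV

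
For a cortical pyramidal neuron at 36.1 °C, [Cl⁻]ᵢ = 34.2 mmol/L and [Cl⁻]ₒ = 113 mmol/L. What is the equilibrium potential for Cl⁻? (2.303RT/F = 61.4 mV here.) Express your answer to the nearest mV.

E = (61.4/z) · log₁₀([Cl⁻]_out/[Cl⁻]_in) with z = -1.
For an anion, dividing by z = -1 reverses the sign.
= (61.4/-1) · log₁₀(113/34.2) = -61.40 · log₁₀(3.304)
= -61.40 · (0.5191) = -31.87 mV

-32 mV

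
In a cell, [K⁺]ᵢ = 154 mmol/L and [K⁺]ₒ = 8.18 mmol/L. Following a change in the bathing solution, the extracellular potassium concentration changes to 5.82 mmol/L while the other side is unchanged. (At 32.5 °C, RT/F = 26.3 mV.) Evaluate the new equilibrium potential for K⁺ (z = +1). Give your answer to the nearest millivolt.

-86 mV

After the shift: [K⁺]_out = 5.82, [K⁺]_in = 154 mmol/L.
E_new = (26.3/1)·ln(5.82/154) = 26.30 · (-3.2757) = -86.15 mV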